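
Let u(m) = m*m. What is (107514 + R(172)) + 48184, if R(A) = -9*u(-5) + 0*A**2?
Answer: 155473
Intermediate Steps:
u(m) = m**2
R(A) = -225 (R(A) = -9*(-5)**2 + 0*A**2 = -9*25 + 0 = -225 + 0 = -225)
(107514 + R(172)) + 48184 = (107514 - 225) + 48184 = 107289 + 48184 = 155473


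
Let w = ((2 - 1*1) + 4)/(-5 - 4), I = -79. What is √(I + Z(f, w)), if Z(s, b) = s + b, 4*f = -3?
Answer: 7*I*√59/6 ≈ 8.9613*I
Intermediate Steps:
f = -¾ (f = (¼)*(-3) = -¾ ≈ -0.75000)
w = -5/9 (w = ((2 - 1) + 4)/(-9) = (1 + 4)*(-⅑) = 5*(-⅑) = -5/9 ≈ -0.55556)
Z(s, b) = b + s
√(I + Z(f, w)) = √(-79 + (-5/9 - ¾)) = √(-79 - 47/36) = √(-2891/36) = 7*I*√59/6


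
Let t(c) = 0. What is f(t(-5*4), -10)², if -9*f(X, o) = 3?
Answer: ⅑ ≈ 0.11111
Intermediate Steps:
f(X, o) = -⅓ (f(X, o) = -⅑*3 = -⅓)
f(t(-5*4), -10)² = (-⅓)² = ⅑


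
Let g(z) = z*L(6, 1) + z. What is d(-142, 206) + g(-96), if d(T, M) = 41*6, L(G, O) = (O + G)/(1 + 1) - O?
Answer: -90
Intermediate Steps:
L(G, O) = G/2 - O/2 (L(G, O) = (G + O)/2 - O = (G + O)*(½) - O = (G/2 + O/2) - O = G/2 - O/2)
d(T, M) = 246
g(z) = 7*z/2 (g(z) = z*((½)*6 - ½*1) + z = z*(3 - ½) + z = z*(5/2) + z = 5*z/2 + z = 7*z/2)
d(-142, 206) + g(-96) = 246 + (7/2)*(-96) = 246 - 336 = -90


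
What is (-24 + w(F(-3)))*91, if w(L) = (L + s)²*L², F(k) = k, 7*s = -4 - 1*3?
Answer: 10920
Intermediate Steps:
s = -1 (s = (-4 - 1*3)/7 = (-4 - 3)/7 = (⅐)*(-7) = -1)
w(L) = L²*(-1 + L)² (w(L) = (L - 1)²*L² = (-1 + L)²*L² = L²*(-1 + L)²)
(-24 + w(F(-3)))*91 = (-24 + (-3)²*(-1 - 3)²)*91 = (-24 + 9*(-4)²)*91 = (-24 + 9*16)*91 = (-24 + 144)*91 = 120*91 = 10920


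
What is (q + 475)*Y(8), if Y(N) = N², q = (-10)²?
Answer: 36800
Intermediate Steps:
q = 100
(q + 475)*Y(8) = (100 + 475)*8² = 575*64 = 36800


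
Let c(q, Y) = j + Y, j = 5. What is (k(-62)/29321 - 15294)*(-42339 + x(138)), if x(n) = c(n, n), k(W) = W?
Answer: 18922181657456/29321 ≈ 6.4535e+8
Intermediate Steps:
c(q, Y) = 5 + Y
x(n) = 5 + n
(k(-62)/29321 - 15294)*(-42339 + x(138)) = (-62/29321 - 15294)*(-42339 + (5 + 138)) = (-62*1/29321 - 15294)*(-42339 + 143) = (-62/29321 - 15294)*(-42196) = -448435436/29321*(-42196) = 18922181657456/29321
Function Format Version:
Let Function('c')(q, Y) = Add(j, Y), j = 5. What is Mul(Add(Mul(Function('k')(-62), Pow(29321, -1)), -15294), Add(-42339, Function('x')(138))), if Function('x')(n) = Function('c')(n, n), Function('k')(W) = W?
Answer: Rational(18922181657456, 29321) ≈ 6.4535e+8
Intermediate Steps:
Function('c')(q, Y) = Add(5, Y)
Function('x')(n) = Add(5, n)
Mul(Add(Mul(Function('k')(-62), Pow(29321, -1)), -15294), Add(-42339, Function('x')(138))) = Mul(Add(Mul(-62, Pow(29321, -1)), -15294), Add(-42339, Add(5, 138))) = Mul(Add(Mul(-62, Rational(1, 29321)), -15294), Add(-42339, 143)) = Mul(Add(Rational(-62, 29321), -15294), -42196) = Mul(Rational(-448435436, 29321), -42196) = Rational(18922181657456, 29321)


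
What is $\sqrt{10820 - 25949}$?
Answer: $123 i \approx 123.0 i$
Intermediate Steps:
$\sqrt{10820 - 25949} = \sqrt{-15129} = 123 i$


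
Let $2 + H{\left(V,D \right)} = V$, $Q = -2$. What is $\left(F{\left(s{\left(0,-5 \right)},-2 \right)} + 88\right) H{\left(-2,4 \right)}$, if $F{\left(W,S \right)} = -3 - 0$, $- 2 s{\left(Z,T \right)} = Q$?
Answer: $-340$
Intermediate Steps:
$H{\left(V,D \right)} = -2 + V$
$s{\left(Z,T \right)} = 1$ ($s{\left(Z,T \right)} = \left(- \frac{1}{2}\right) \left(-2\right) = 1$)
$F{\left(W,S \right)} = -3$ ($F{\left(W,S \right)} = -3 + 0 = -3$)
$\left(F{\left(s{\left(0,-5 \right)},-2 \right)} + 88\right) H{\left(-2,4 \right)} = \left(-3 + 88\right) \left(-2 - 2\right) = 85 \left(-4\right) = -340$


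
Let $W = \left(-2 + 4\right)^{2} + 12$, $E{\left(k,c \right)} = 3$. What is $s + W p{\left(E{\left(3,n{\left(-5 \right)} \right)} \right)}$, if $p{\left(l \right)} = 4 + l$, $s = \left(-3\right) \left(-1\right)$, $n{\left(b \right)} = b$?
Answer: $115$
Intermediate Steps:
$W = 16$ ($W = 2^{2} + 12 = 4 + 12 = 16$)
$s = 3$
$s + W p{\left(E{\left(3,n{\left(-5 \right)} \right)} \right)} = 3 + 16 \left(4 + 3\right) = 3 + 16 \cdot 7 = 3 + 112 = 115$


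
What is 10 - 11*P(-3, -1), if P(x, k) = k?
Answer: 21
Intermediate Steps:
10 - 11*P(-3, -1) = 10 - 11*(-1) = 10 + 11 = 21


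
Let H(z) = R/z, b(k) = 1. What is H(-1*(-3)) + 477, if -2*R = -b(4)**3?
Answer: 2863/6 ≈ 477.17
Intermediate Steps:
R = 1/2 (R = -(-1)*1**3/2 = -(-1)/2 = -1/2*(-1) = 1/2 ≈ 0.50000)
H(z) = 1/(2*z)
H(-1*(-3)) + 477 = 1/(2*((-1*(-3)))) + 477 = (1/2)/3 + 477 = (1/2)*(1/3) + 477 = 1/6 + 477 = 2863/6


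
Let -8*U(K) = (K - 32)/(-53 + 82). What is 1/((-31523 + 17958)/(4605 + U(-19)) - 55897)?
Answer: -1068411/59724116747 ≈ -1.7889e-5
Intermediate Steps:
U(K) = 4/29 - K/232 (U(K) = -(K - 32)/(8*(-53 + 82)) = -(-32 + K)/(8*29) = -(-32/29 + K/29)/8 = 4/29 - K/232)
1/((-31523 + 17958)/(4605 + U(-19)) - 55897) = 1/((-31523 + 17958)/(4605 + (4/29 - 1/232*(-19))) - 55897) = 1/(-13565/(4605 + (4/29 + 19/232)) - 55897) = 1/(-13565/(4605 + 51/232) - 55897) = 1/(-13565/1068411/232 - 55897) = 1/(-13565*232/1068411 - 55897) = 1/(-3147080/1068411 - 55897) = 1/(-59724116747/1068411) = -1068411/59724116747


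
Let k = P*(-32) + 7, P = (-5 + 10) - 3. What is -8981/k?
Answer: 8981/57 ≈ 157.56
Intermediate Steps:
P = 2 (P = 5 - 3 = 2)
k = -57 (k = 2*(-32) + 7 = -64 + 7 = -57)
-8981/k = -8981/(-57) = -8981*(-1/57) = 8981/57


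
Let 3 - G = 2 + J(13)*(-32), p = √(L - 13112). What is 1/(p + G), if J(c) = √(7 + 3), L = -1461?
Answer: 1/(1 + 32*√10 + I*√14573) ≈ 0.004085 - 0.0048256*I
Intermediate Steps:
J(c) = √10
p = I*√14573 (p = √(-1461 - 13112) = √(-14573) = I*√14573 ≈ 120.72*I)
G = 1 + 32*√10 (G = 3 - (2 + √10*(-32)) = 3 - (2 - 32*√10) = 3 + (-2 + 32*√10) = 1 + 32*√10 ≈ 102.19)
1/(p + G) = 1/(I*√14573 + (1 + 32*√10)) = 1/(1 + 32*√10 + I*√14573)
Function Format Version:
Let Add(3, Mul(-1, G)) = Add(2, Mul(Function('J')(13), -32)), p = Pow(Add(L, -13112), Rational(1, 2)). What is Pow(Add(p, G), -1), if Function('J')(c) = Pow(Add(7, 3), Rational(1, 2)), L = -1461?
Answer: Pow(Add(1, Mul(32, Pow(10, Rational(1, 2))), Mul(I, Pow(14573, Rational(1, 2)))), -1) ≈ Add(0.0040850, Mul(-0.0048256, I))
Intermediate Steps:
Function('J')(c) = Pow(10, Rational(1, 2))
p = Mul(I, Pow(14573, Rational(1, 2))) (p = Pow(Add(-1461, -13112), Rational(1, 2)) = Pow(-14573, Rational(1, 2)) = Mul(I, Pow(14573, Rational(1, 2))) ≈ Mul(120.72, I))
G = Add(1, Mul(32, Pow(10, Rational(1, 2)))) (G = Add(3, Mul(-1, Add(2, Mul(Pow(10, Rational(1, 2)), -32)))) = Add(3, Mul(-1, Add(2, Mul(-32, Pow(10, Rational(1, 2)))))) = Add(3, Add(-2, Mul(32, Pow(10, Rational(1, 2))))) = Add(1, Mul(32, Pow(10, Rational(1, 2)))) ≈ 102.19)
Pow(Add(p, G), -1) = Pow(Add(Mul(I, Pow(14573, Rational(1, 2))), Add(1, Mul(32, Pow(10, Rational(1, 2))))), -1) = Pow(Add(1, Mul(32, Pow(10, Rational(1, 2))), Mul(I, Pow(14573, Rational(1, 2)))), -1)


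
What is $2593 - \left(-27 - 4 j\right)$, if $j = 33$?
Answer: $2752$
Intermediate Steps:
$2593 - \left(-27 - 4 j\right) = 2593 - \left(-27 - 132\right) = 2593 - -159 = 2593 + 159 = 2752$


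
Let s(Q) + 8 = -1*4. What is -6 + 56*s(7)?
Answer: -678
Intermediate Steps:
s(Q) = -12 (s(Q) = -8 - 1*4 = -8 - 4 = -12)
-6 + 56*s(7) = -6 + 56*(-12) = -6 - 672 = -678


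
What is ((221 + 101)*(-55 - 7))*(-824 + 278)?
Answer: 10900344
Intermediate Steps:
((221 + 101)*(-55 - 7))*(-824 + 278) = (322*(-62))*(-546) = -19964*(-546) = 10900344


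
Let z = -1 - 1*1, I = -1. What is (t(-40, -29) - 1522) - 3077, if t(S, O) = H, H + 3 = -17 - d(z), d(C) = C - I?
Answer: -4618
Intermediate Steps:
z = -2 (z = -1 - 1 = -2)
d(C) = 1 + C (d(C) = C - 1*(-1) = C + 1 = 1 + C)
H = -19 (H = -3 + (-17 - (1 - 2)) = -3 + (-17 - 1*(-1)) = -3 + (-17 + 1) = -3 - 16 = -19)
t(S, O) = -19
(t(-40, -29) - 1522) - 3077 = (-19 - 1522) - 3077 = -1541 - 3077 = -4618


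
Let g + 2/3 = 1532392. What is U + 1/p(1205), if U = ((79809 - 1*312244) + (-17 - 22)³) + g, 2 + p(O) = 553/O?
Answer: 2303862323/1857 ≈ 1.2406e+6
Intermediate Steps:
g = 4597174/3 (g = -⅔ + 1532392 = 4597174/3 ≈ 1.5324e+6)
p(O) = -2 + 553/O
U = 3721912/3 (U = ((79809 - 1*312244) + (-17 - 22)³) + 4597174/3 = ((79809 - 312244) + (-39)³) + 4597174/3 = (-232435 - 59319) + 4597174/3 = -291754 + 4597174/3 = 3721912/3 ≈ 1.2406e+6)
U + 1/p(1205) = 3721912/3 + 1/(-2 + 553/1205) = 3721912/3 + 1/(-1857/1205) = 3721912/3 - 1205/1857 = 2303862323/1857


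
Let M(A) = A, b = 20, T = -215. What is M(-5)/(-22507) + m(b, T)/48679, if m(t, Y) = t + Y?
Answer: -4145470/1095618253 ≈ -0.0037837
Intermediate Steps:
m(t, Y) = Y + t
M(-5)/(-22507) + m(b, T)/48679 = -5/(-22507) + (-215 + 20)/48679 = -5*(-1/22507) - 195*1/48679 = 5/22507 - 195/48679 = -4145470/1095618253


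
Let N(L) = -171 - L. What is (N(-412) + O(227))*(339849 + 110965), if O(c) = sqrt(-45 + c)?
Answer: 108646174 + 450814*sqrt(182) ≈ 1.1473e+8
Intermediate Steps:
(N(-412) + O(227))*(339849 + 110965) = ((-171 - 1*(-412)) + sqrt(-45 + 227))*(339849 + 110965) = ((-171 + 412) + sqrt(182))*450814 = (241 + sqrt(182))*450814 = 108646174 + 450814*sqrt(182)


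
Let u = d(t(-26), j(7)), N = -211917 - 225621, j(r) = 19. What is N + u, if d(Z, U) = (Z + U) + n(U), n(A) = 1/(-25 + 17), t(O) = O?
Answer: -3500361/8 ≈ -4.3755e+5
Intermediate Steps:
n(A) = -⅛ (n(A) = 1/(-8) = -⅛)
d(Z, U) = -⅛ + U + Z (d(Z, U) = (Z + U) - ⅛ = (U + Z) - ⅛ = -⅛ + U + Z)
N = -437538
u = -57/8 (u = -⅛ + 19 - 26 = -57/8 ≈ -7.1250)
N + u = -437538 - 57/8 = -3500361/8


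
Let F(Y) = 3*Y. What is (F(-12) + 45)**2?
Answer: 81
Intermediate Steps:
(F(-12) + 45)**2 = (3*(-12) + 45)**2 = (-36 + 45)**2 = 9**2 = 81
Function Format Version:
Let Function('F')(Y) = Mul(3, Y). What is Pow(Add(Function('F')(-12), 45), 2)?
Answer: 81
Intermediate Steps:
Pow(Add(Function('F')(-12), 45), 2) = Pow(Add(Mul(3, -12), 45), 2) = Pow(Add(-36, 45), 2) = Pow(9, 2) = 81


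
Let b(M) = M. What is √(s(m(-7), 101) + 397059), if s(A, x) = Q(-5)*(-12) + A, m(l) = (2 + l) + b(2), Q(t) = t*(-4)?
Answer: 4*√24801 ≈ 629.93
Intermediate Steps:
Q(t) = -4*t
m(l) = 4 + l (m(l) = (2 + l) + 2 = 4 + l)
s(A, x) = -240 + A (s(A, x) = -4*(-5)*(-12) + A = 20*(-12) + A = -240 + A)
√(s(m(-7), 101) + 397059) = √((-240 + (4 - 7)) + 397059) = √((-240 - 3) + 397059) = √(-243 + 397059) = √396816 = 4*√24801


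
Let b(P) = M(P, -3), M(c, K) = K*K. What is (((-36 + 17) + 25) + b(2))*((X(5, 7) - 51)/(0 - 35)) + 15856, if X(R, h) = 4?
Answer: 111133/7 ≈ 15876.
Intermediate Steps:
M(c, K) = K²
b(P) = 9 (b(P) = (-3)² = 9)
(((-36 + 17) + 25) + b(2))*((X(5, 7) - 51)/(0 - 35)) + 15856 = (((-36 + 17) + 25) + 9)*((4 - 51)/(0 - 35)) + 15856 = ((-19 + 25) + 9)*(-47/(-35)) + 15856 = (6 + 9)*(-47*(-1/35)) + 15856 = 15*(47/35) + 15856 = 141/7 + 15856 = 111133/7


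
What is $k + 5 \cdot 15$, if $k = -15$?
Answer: $60$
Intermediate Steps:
$k + 5 \cdot 15 = -15 + 5 \cdot 15 = -15 + 75 = 60$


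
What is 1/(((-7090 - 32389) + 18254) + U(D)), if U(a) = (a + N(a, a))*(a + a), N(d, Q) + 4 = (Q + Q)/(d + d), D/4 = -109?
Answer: 1/361583 ≈ 2.7656e-6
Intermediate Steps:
D = -436 (D = 4*(-109) = -436)
N(d, Q) = -4 + Q/d (N(d, Q) = -4 + (Q + Q)/(d + d) = -4 + (2*Q)/((2*d)) = -4 + (2*Q)*(1/(2*d)) = -4 + Q/d)
U(a) = 2*a*(-3 + a) (U(a) = (a + (-4 + a/a))*(a + a) = (a + (-4 + 1))*(2*a) = (a - 3)*(2*a) = (-3 + a)*(2*a) = 2*a*(-3 + a))
1/(((-7090 - 32389) + 18254) + U(D)) = 1/(((-7090 - 32389) + 18254) + 2*(-436)*(-3 - 436)) = 1/((-39479 + 18254) + 2*(-436)*(-439)) = 1/(-21225 + 382808) = 1/361583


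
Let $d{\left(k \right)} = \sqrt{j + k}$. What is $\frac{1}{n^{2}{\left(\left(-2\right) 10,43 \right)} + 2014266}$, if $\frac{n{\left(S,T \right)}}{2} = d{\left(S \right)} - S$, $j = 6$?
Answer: $- \frac{i}{- 2015810 i + 160 \sqrt{14}} \approx 4.9608 \cdot 10^{-7} - 1.4733 \cdot 10^{-10} i$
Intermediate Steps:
$d{\left(k \right)} = \sqrt{6 + k}$
$n{\left(S,T \right)} = - 2 S + 2 \sqrt{6 + S}$ ($n{\left(S,T \right)} = 2 \left(\sqrt{6 + S} - S\right) = - 2 S + 2 \sqrt{6 + S}$)
$\frac{1}{n^{2}{\left(\left(-2\right) 10,43 \right)} + 2014266} = \frac{1}{\left(- 2 \left(\left(-2\right) 10\right) + 2 \sqrt{6 - 20}\right)^{2} + 2014266} = \frac{1}{\left(\left(-2\right) \left(-20\right) + 2 \sqrt{6 - 20}\right)^{2} + 2014266} = \frac{1}{\left(40 + 2 \sqrt{-14}\right)^{2} + 2014266} = \frac{1}{\left(40 + 2 i \sqrt{14}\right)^{2} + 2014266} = \frac{1}{2014266 + \left(40 + 2 i \sqrt{14}\right)^{2}}$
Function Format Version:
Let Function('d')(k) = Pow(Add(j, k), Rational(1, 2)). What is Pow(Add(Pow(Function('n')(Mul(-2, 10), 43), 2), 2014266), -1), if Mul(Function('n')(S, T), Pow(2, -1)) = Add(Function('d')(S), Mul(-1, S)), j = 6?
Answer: Mul(-1, I, Pow(Add(Mul(-2015810, I), Mul(160, Pow(14, Rational(1, 2)))), -1)) ≈ Add(4.9608e-7, Mul(-1.4733e-10, I))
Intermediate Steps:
Function('d')(k) = Pow(Add(6, k), Rational(1, 2))
Function('n')(S, T) = Add(Mul(-2, S), Mul(2, Pow(Add(6, S), Rational(1, 2)))) (Function('n')(S, T) = Mul(2, Add(Pow(Add(6, S), Rational(1, 2)), Mul(-1, S))) = Add(Mul(-2, S), Mul(2, Pow(Add(6, S), Rational(1, 2)))))
Pow(Add(Pow(Function('n')(Mul(-2, 10), 43), 2), 2014266), -1) = Pow(Add(Pow(Add(Mul(-2, Mul(-2, 10)), Mul(2, Pow(Add(6, Mul(-2, 10)), Rational(1, 2)))), 2), 2014266), -1) = Pow(Add(Pow(Add(Mul(-2, -20), Mul(2, Pow(Add(6, -20), Rational(1, 2)))), 2), 2014266), -1) = Pow(Add(Pow(Add(40, Mul(2, Pow(-14, Rational(1, 2)))), 2), 2014266), -1) = Pow(Add(Pow(Add(40, Mul(2, Mul(I, Pow(14, Rational(1, 2))))), 2), 2014266), -1) = Pow(Add(Pow(Add(40, Mul(2, I, Pow(14, Rational(1, 2)))), 2), 2014266), -1) = Pow(Add(2014266, Pow(Add(40, Mul(2, I, Pow(14, Rational(1, 2)))), 2)), -1)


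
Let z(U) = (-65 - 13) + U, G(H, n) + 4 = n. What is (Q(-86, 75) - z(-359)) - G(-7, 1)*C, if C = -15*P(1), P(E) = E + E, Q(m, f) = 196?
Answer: 543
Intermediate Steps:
G(H, n) = -4 + n
P(E) = 2*E
z(U) = -78 + U
C = -30 ≈ -30.000
(Q(-86, 75) - z(-359)) - G(-7, 1)*C = (196 - (-78 - 359)) - (-4 + 1)*(-30) = (196 - 1*(-437)) - (-3)*(-30) = (196 + 437) - 1*90 = 633 - 90 = 543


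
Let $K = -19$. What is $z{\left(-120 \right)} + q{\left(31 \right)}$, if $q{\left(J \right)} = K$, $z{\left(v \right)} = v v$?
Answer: $14381$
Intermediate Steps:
$z{\left(v \right)} = v^{2}$
$q{\left(J \right)} = -19$
$z{\left(-120 \right)} + q{\left(31 \right)} = \left(-120\right)^{2} - 19 = 14400 - 19 = 14381$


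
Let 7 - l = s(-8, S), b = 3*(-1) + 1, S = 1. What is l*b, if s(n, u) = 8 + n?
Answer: -14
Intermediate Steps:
b = -2 (b = -3 + 1 = -2)
l = 7 (l = 7 - (8 - 8) = 7 - 1*0 = 7 + 0 = 7)
l*b = 7*(-2) = -14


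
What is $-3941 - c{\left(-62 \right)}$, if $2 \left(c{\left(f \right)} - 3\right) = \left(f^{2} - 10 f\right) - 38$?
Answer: $-6157$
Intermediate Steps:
$c{\left(f \right)} = -16 + \frac{f^{2}}{2} - 5 f$ ($c{\left(f \right)} = 3 + \frac{\left(f^{2} - 10 f\right) - 38}{2} = 3 + \frac{-38 + f^{2} - 10 f}{2} = 3 - \left(19 + 5 f - \frac{f^{2}}{2}\right) = -16 + \frac{f^{2}}{2} - 5 f$)
$-3941 - c{\left(-62 \right)} = -3941 - \left(-16 + \frac{\left(-62\right)^{2}}{2} - -310\right) = -3941 - \left(-16 + \frac{1}{2} \cdot 3844 + 310\right) = -3941 - \left(-16 + 1922 + 310\right) = -3941 - 2216 = -6157$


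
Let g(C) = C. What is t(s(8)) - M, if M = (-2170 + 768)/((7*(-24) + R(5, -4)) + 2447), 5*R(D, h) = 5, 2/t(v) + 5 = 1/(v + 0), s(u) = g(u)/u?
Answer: 131/1140 ≈ 0.11491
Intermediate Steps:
s(u) = 1 (s(u) = u/u = 1)
t(v) = 2/(-5 + 1/v) (t(v) = 2/(-5 + 1/(v + 0)) = 2/(-5 + 1/v))
R(D, h) = 1 (R(D, h) = (⅕)*5 = 1)
M = -701/1140 (M = (-2170 + 768)/((7*(-24) + 1) + 2447) = -1402/((-168 + 1) + 2447) = -1402/(-167 + 2447) = -1402/2280 = -1402*1/2280 = -701/1140 ≈ -0.61491)
t(s(8)) - M = -2*1/(-1 + 5*1) - 1*(-701/1140) = -2*1/(-1 + 5) + 701/1140 = -2*1/4 + 701/1140 = -2*1*¼ + 701/1140 = -½ + 701/1140 = 131/1140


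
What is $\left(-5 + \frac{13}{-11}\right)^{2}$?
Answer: $\frac{4624}{121} \approx 38.215$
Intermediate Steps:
$\left(-5 + \frac{13}{-11}\right)^{2} = \left(-5 + 13 \left(- \frac{1}{11}\right)\right)^{2} = \left(-5 - \frac{13}{11}\right)^{2} = \left(- \frac{68}{11}\right)^{2} = \frac{4624}{121}$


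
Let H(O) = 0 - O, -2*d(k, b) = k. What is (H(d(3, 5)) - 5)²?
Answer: 49/4 ≈ 12.250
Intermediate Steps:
d(k, b) = -k/2
H(O) = -O
(H(d(3, 5)) - 5)² = (-(-1)*3/2 - 5)² = (-1*(-3/2) - 5)² = (3/2 - 5)² = (-7/2)² = 49/4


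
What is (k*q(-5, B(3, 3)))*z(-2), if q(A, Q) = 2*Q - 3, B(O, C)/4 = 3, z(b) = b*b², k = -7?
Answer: 1176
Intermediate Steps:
z(b) = b³
B(O, C) = 12 (B(O, C) = 4*3 = 12)
q(A, Q) = -3 + 2*Q
(k*q(-5, B(3, 3)))*z(-2) = -7*(-3 + 2*12)*(-2)³ = -7*(-3 + 24)*(-8) = -7*21*(-8) = -147*(-8) = 1176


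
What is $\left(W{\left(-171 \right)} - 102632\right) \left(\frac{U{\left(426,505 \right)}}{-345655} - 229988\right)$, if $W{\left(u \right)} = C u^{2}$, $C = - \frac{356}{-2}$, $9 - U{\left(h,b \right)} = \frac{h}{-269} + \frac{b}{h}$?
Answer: $- \frac{23240367955151309469221}{19804994535} \approx -1.1735 \cdot 10^{12}$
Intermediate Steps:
$U{\left(h,b \right)} = 9 + \frac{h}{269} - \frac{b}{h}$ ($U{\left(h,b \right)} = 9 - \left(\frac{h}{-269} + \frac{b}{h}\right) = 9 - \left(h \left(- \frac{1}{269}\right) + \frac{b}{h}\right) = 9 - \left(- \frac{h}{269} + \frac{b}{h}\right) = 9 + \frac{h}{269} - \frac{b}{h}$)
$C = 178$ ($C = \left(-356\right) \left(- \frac{1}{2}\right) = 178$)
$W{\left(u \right)} = 178 u^{2}$
$\left(W{\left(-171 \right)} - 102632\right) \left(\frac{U{\left(426,505 \right)}}{-345655} - 229988\right) = \left(178 \left(-171\right)^{2} - 102632\right) \left(\frac{9 + \frac{1}{269} \cdot 426 - \frac{505}{426}}{-345655} - 229988\right) = \left(178 \cdot 29241 - 102632\right) \left(\left(9 + \frac{426}{269} - 505 \cdot \frac{1}{426}\right) \left(- \frac{1}{345655}\right) - 229988\right) = \left(5204898 - 102632\right) \left(\left(9 + \frac{426}{269} - \frac{505}{426}\right) \left(- \frac{1}{345655}\right) - 229988\right) = 5102266 \left(\frac{1076977}{114594} \left(- \frac{1}{345655}\right) - 229988\right) = 5102266 \left(- \frac{1076977}{39609989070} - 229988\right) = 5102266 \left(- \frac{9109822167308137}{39609989070}\right) = - \frac{23240367955151309469221}{19804994535}$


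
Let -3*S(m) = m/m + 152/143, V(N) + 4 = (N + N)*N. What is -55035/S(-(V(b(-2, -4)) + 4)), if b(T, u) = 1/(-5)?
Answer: 4722003/59 ≈ 80034.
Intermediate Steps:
b(T, u) = -1/5
V(N) = -4 + 2*N**2 (V(N) = -4 + (N + N)*N = -4 + (2*N)*N = -4 + 2*N**2)
S(m) = -295/429 (S(m) = -(m/m + 152/143)/3 = -(1 + 152*(1/143))/3 = -(1 + 152/143)/3 = -1/3*295/143 = -295/429)
-55035/S(-(V(b(-2, -4)) + 4)) = -55035/(-295/429) = -55035*(-429/295) = 4722003/59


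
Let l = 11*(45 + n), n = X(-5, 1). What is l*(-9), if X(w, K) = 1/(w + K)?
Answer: -17721/4 ≈ -4430.3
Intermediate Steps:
X(w, K) = 1/(K + w)
n = -1/4 (n = 1/(1 - 5) = 1/(-4) = -1/4 ≈ -0.25000)
l = 1969/4 (l = 11*(45 - 1/4) = 11*(179/4) = 1969/4 ≈ 492.25)
l*(-9) = (1969/4)*(-9) = -17721/4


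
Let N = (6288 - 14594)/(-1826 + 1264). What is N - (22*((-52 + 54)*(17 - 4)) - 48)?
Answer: -143091/281 ≈ -509.22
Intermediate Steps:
N = 4153/281 (N = -8306/(-562) = -8306*(-1/562) = 4153/281 ≈ 14.779)
N - (22*((-52 + 54)*(17 - 4)) - 48) = 4153/281 - (22*((-52 + 54)*(17 - 4)) - 48) = 4153/281 - (22*(2*13) - 48) = 4153/281 - (22*26 - 48) = 4153/281 - (572 - 48) = 4153/281 - 1*524 = 4153/281 - 524 = -143091/281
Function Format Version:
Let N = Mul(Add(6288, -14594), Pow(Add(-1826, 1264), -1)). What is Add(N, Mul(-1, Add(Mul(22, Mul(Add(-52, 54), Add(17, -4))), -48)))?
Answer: Rational(-143091, 281) ≈ -509.22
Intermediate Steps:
N = Rational(4153, 281) (N = Mul(-8306, Pow(-562, -1)) = Mul(-8306, Rational(-1, 562)) = Rational(4153, 281) ≈ 14.779)
Add(N, Mul(-1, Add(Mul(22, Mul(Add(-52, 54), Add(17, -4))), -48))) = Add(Rational(4153, 281), Mul(-1, Add(Mul(22, Mul(Add(-52, 54), Add(17, -4))), -48))) = Add(Rational(4153, 281), Mul(-1, Add(Mul(22, Mul(2, 13)), -48))) = Add(Rational(4153, 281), Mul(-1, Add(Mul(22, 26), -48))) = Add(Rational(4153, 281), Mul(-1, Add(572, -48))) = Add(Rational(4153, 281), Mul(-1, 524)) = Add(Rational(4153, 281), -524) = Rational(-143091, 281)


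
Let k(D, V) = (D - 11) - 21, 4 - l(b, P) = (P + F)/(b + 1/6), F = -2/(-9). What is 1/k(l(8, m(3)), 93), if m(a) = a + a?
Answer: -21/604 ≈ -0.034768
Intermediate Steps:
F = 2/9 (F = -2*(-⅑) = 2/9 ≈ 0.22222)
m(a) = 2*a
l(b, P) = 4 - (2/9 + P)/(⅙ + b) (l(b, P) = 4 - (P + 2/9)/(b + 1/6) = 4 - (2/9 + P)/(b + ⅙) = 4 - (2/9 + P)/(⅙ + b))
k(D, V) = -32 + D (k(D, V) = (-11 + D) - 21 = -32 + D)
1/k(l(8, m(3)), 93) = 1/(-32 + 2*(4 - 18*3 + 36*8)/(3*(1 + 6*8))) = 1/(-32 + 2*(4 - 9*6 + 288)/(3*(1 + 48))) = 1/(-32 + (⅔)*(4 - 54 + 288)/49) = 1/(-32 + (⅔)*(1/49)*238) = 1/(-32 + 68/21) = 1/(-604/21) = -21/604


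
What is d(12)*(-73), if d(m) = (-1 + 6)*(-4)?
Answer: 1460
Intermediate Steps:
d(m) = -20 (d(m) = 5*(-4) = -20)
d(12)*(-73) = -20*(-73) = 1460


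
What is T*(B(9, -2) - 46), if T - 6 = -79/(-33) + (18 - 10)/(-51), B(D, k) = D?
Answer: -170977/561 ≈ -304.77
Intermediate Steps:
T = 4621/561 (T = 6 + (-79/(-33) + (18 - 10)/(-51)) = 6 + (-79*(-1/33) + 8*(-1/51)) = 6 + (79/33 - 8/51) = 6 + 1255/561 = 4621/561 ≈ 8.2371)
T*(B(9, -2) - 46) = 4621*(9 - 46)/561 = (4621/561)*(-37) = -170977/561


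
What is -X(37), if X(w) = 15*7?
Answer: -105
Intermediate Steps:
X(w) = 105
-X(37) = -1*105 = -105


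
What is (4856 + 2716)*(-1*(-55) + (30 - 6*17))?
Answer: -128724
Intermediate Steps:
(4856 + 2716)*(-1*(-55) + (30 - 6*17)) = 7572*(55 + (30 - 102)) = 7572*(55 - 72) = 7572*(-17) = -128724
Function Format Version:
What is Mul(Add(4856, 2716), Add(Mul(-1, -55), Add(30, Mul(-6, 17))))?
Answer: -128724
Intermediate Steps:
Mul(Add(4856, 2716), Add(Mul(-1, -55), Add(30, Mul(-6, 17)))) = Mul(7572, Add(55, Add(30, -102))) = Mul(7572, Add(55, -72)) = Mul(7572, -17) = -128724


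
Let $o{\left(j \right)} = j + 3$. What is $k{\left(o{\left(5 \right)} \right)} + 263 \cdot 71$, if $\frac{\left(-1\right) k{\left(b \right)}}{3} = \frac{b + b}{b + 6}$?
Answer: $\frac{130687}{7} \approx 18670.0$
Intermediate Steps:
$o{\left(j \right)} = 3 + j$
$k{\left(b \right)} = - \frac{6 b}{6 + b}$ ($k{\left(b \right)} = - 3 \frac{b + b}{b + 6} = - 3 \frac{2 b}{6 + b} = - \frac{6 b}{6 + b}$)
$k{\left(o{\left(5 \right)} \right)} + 263 \cdot 71 = - \frac{6 \left(3 + 5\right)}{6 + \left(3 + 5\right)} + 263 \cdot 71 = \left(-6\right) 8 \frac{1}{6 + 8} + 18673 = \left(-6\right) 8 \cdot \frac{1}{14} + 18673 = - \frac{24}{7} + 18673 = \frac{130687}{7}$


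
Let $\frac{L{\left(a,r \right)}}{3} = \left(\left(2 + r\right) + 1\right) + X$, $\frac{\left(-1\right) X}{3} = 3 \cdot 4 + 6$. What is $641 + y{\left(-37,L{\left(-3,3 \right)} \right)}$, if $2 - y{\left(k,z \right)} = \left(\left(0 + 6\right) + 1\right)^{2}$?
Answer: $594$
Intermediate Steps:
$X = -54$ ($X = - 3 \left(3 \cdot 4 + 6\right) = - 3 \left(12 + 6\right) = \left(-3\right) 18 = -54$)
$L{\left(a,r \right)} = -153 + 3 r$ ($L{\left(a,r \right)} = 3 \left(\left(\left(2 + r\right) + 1\right) - 54\right) = 3 \left(\left(3 + r\right) - 54\right) = 3 \left(-51 + r\right) = -153 + 3 r$)
$y{\left(k,z \right)} = -47$ ($y{\left(k,z \right)} = 2 - \left(\left(0 + 6\right) + 1\right)^{2} = 2 - \left(6 + 1\right)^{2} = 2 - 7^{2} = 2 - 49 = -47$)
$641 + y{\left(-37,L{\left(-3,3 \right)} \right)} = 641 - 47 = 594$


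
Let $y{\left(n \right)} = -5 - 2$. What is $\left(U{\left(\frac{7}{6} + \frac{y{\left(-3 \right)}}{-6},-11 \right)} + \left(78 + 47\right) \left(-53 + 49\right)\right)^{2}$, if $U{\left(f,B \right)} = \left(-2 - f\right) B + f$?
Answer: $202500$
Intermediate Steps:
$y{\left(n \right)} = -7$
$U{\left(f,B \right)} = f + B \left(-2 - f\right)$ ($U{\left(f,B \right)} = B \left(-2 - f\right) + f = f + B \left(-2 - f\right)$)
$\left(U{\left(\frac{7}{6} + \frac{y{\left(-3 \right)}}{-6},-11 \right)} + \left(78 + 47\right) \left(-53 + 49\right)\right)^{2} = \left(\left(\left(\frac{7}{6} - \frac{7}{-6}\right) - -22 - - 11 \left(\frac{7}{6} - \frac{7}{-6}\right)\right) + \left(78 + 47\right) \left(-53 + 49\right)\right)^{2} = \left(\left(\left(7 \cdot \frac{1}{6} - - \frac{7}{6}\right) + 22 - - 11 \left(7 \cdot \frac{1}{6} - - \frac{7}{6}\right)\right) + 125 \left(-4\right)\right)^{2} = \left(\left(\left(\frac{7}{6} + \frac{7}{6}\right) + 22 - - 11 \left(\frac{7}{6} + \frac{7}{6}\right)\right) - 500\right)^{2} = \left(\left(\frac{7}{3} + 22 - \left(-11\right) \frac{7}{3}\right) - 500\right)^{2} = \left(\left(\frac{7}{3} + 22 + \frac{77}{3}\right) - 500\right)^{2} = \left(50 - 500\right)^{2} = \left(-450\right)^{2} = 202500$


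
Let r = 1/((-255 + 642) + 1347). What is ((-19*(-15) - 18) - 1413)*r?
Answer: -191/289 ≈ -0.66090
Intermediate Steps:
r = 1/1734 (r = 1/(387 + 1347) = 1/1734 ≈ 0.00057670)
((-19*(-15) - 18) - 1413)*r = ((-19*(-15) - 18) - 1413)*(1/1734) = ((285 - 18) - 1413)*(1/1734) = (267 - 1413)*(1/1734) = -1146*1/1734 = -191/289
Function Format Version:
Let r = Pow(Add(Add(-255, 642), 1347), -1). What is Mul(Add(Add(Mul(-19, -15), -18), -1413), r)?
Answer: Rational(-191, 289) ≈ -0.66090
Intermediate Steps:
r = Rational(1, 1734) (r = Pow(Add(387, 1347), -1) = Pow(1734, -1) = Rational(1, 1734) ≈ 0.00057670)
Mul(Add(Add(Mul(-19, -15), -18), -1413), r) = Mul(Add(Add(Mul(-19, -15), -18), -1413), Rational(1, 1734)) = Mul(Add(Add(285, -18), -1413), Rational(1, 1734)) = Mul(Add(267, -1413), Rational(1, 1734)) = Mul(-1146, Rational(1, 1734)) = Rational(-191, 289)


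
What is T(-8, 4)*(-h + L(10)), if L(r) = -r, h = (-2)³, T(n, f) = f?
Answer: -8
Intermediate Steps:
h = -8
T(-8, 4)*(-h + L(10)) = 4*(-1*(-8) - 1*10) = 4*(8 - 10) = 4*(-2) = -8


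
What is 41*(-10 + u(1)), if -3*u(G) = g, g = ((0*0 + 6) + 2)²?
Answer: -3854/3 ≈ -1284.7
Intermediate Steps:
g = 64 (g = ((0 + 6) + 2)² = (6 + 2)² = 8² = 64)
u(G) = -64/3 (u(G) = -⅓*64 = -64/3)
41*(-10 + u(1)) = 41*(-10 - 64/3) = 41*(-94/3) = -3854/3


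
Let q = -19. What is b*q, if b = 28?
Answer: -532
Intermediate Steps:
b*q = 28*(-19) = -532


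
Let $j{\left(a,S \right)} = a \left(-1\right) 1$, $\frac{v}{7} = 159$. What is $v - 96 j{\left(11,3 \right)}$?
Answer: $2169$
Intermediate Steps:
$v = 1113$ ($v = 7 \cdot 159 = 1113$)
$j{\left(a,S \right)} = - a$ ($j{\left(a,S \right)} = - a 1 = - a$)
$v - 96 j{\left(11,3 \right)} = 1113 - 96 \left(\left(-1\right) 11\right) = 1113 - -1056 = 1113 + 1056 = 2169$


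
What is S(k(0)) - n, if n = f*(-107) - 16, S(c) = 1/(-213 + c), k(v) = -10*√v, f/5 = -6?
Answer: -680323/213 ≈ -3194.0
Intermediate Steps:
f = -30 (f = 5*(-6) = -30)
n = 3194 (n = -30*(-107) - 16 = 3210 - 16 = 3194)
S(k(0)) - n = 1/(-213 - 10*√0) - 1*3194 = 1/(-213 - 10*0) - 3194 = 1/(-213 + 0) - 3194 = 1/(-213) - 3194 = -1/213 - 3194 = -680323/213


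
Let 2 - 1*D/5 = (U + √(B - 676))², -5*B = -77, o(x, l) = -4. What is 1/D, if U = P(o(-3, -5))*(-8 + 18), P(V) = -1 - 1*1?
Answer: -I/(-1313*I + 120*√1835) ≈ 4.6646e-5 - 0.00018262*I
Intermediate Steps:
B = 77/5 (B = -⅕*(-77) = 77/5 ≈ 15.400)
P(V) = -2 (P(V) = -1 - 1 = -2)
U = -20 (U = -2*(-8 + 18) = -2*10 = -20)
D = 10 - 5*(-20 + 3*I*√1835/5)² (D = 10 - 5*(-20 + √(77/5 - 676))² = 10 - 5*(-20 + √(-3303/5))² = 10 - 5*(-20 + 3*I*√1835/5)² ≈ 1313.0 + 5140.4*I)
1/D = 1/(1313 + 120*I*√1835)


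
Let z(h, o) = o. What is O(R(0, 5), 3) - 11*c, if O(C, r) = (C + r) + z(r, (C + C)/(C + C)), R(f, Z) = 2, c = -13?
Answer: 149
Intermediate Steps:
O(C, r) = 1 + C + r (O(C, r) = (C + r) + (C + C)/(C + C) = (C + r) + (2*C)/((2*C)) = (C + r) + (2*C)*(1/(2*C)) = (C + r) + 1 = 1 + C + r)
O(R(0, 5), 3) - 11*c = (1 + 2 + 3) - 11*(-13) = 6 + 143 = 149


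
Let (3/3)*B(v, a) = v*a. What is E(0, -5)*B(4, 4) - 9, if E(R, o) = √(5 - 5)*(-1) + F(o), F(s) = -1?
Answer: -25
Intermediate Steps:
E(R, o) = -1 (E(R, o) = √(5 - 5)*(-1) - 1 = √0*(-1) - 1 = 0*(-1) - 1 = 0 - 1 = -1)
B(v, a) = a*v (B(v, a) = v*a = a*v)
E(0, -5)*B(4, 4) - 9 = -4*4 - 9 = -1*16 - 9 = -16 - 9 = -25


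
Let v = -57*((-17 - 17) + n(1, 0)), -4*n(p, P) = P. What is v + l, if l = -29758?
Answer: -27820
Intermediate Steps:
n(p, P) = -P/4
v = 1938 (v = -57*((-17 - 17) - ¼*0) = -57*(-34 + 0) = -57*(-34) = 1938)
v + l = 1938 - 29758 = -27820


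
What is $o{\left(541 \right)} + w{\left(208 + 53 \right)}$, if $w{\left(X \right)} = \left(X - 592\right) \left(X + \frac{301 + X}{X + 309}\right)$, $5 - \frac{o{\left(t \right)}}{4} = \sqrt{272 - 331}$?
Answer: $- \frac{24708746}{285} - 4 i \sqrt{59} \approx -86697.0 - 30.725 i$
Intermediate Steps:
$o{\left(t \right)} = 20 - 4 i \sqrt{59}$ ($o{\left(t \right)} = 20 - 4 \sqrt{272 - 331} = 20 - 4 \sqrt{-59} = 20 - 4 i \sqrt{59}$)
$w{\left(X \right)} = \left(-592 + X\right) \left(X + \frac{301 + X}{309 + X}\right)$
$o{\left(541 \right)} + w{\left(208 + 53 \right)} = \left(20 - 4 i \sqrt{59}\right) + \frac{-178192 + \left(208 + 53\right)^{3} - 183219 \left(208 + 53\right) - 282 \left(208 + 53\right)^{2}}{309 + \left(208 + 53\right)} = \left(20 - 4 i \sqrt{59}\right) + \frac{-178192 + 261^{3} - 47820159 - 282 \cdot 261^{2}}{309 + 261} = \left(20 - 4 i \sqrt{59}\right) + \frac{-178192 + 17779581 - 47820159 - 19210122}{570} = \left(20 - 4 i \sqrt{59}\right) + \frac{1}{570} \left(-49428892\right) = \left(20 - 4 i \sqrt{59}\right) - \frac{24714446}{285} = - \frac{24708746}{285} - 4 i \sqrt{59}$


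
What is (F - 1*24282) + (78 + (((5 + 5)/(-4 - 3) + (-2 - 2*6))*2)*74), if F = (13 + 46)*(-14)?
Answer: -191194/7 ≈ -27313.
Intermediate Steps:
F = -826 (F = 59*(-14) = -826)
(F - 1*24282) + (78 + (((5 + 5)/(-4 - 3) + (-2 - 2*6))*2)*74) = (-826 - 1*24282) + (78 + (((5 + 5)/(-4 - 3) + (-2 - 2*6))*2)*74) = (-826 - 24282) + (78 + ((10/(-7) + (-2 - 12))*2)*74) = -25108 + (78 + ((10*(-⅐) - 14)*2)*74) = -25108 + (78 + ((-10/7 - 14)*2)*74) = -25108 + (78 - 108/7*2*74) = -25108 + (78 - 216/7*74) = -25108 + (78 - 15984/7) = -25108 - 15438/7 = -191194/7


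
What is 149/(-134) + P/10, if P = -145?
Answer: -1046/67 ≈ -15.612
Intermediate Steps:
149/(-134) + P/10 = 149/(-134) - 145/10 = 149*(-1/134) - 145*⅒ = -149/134 - 29/2 = -1046/67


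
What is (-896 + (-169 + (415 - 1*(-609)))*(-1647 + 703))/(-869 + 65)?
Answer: 202004/201 ≈ 1005.0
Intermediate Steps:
(-896 + (-169 + (415 - 1*(-609)))*(-1647 + 703))/(-869 + 65) = (-896 + (-169 + (415 + 609))*(-944))/(-804) = (-896 + (-169 + 1024)*(-944))*(-1/804) = (-896 + 855*(-944))*(-1/804) = (-896 - 807120)*(-1/804) = -808016*(-1/804) = 202004/201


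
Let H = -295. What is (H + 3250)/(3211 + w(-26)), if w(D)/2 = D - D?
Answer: 2955/3211 ≈ 0.92027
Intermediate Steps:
w(D) = 0 (w(D) = 2*(D - D) = 2*0 = 0)
(H + 3250)/(3211 + w(-26)) = (-295 + 3250)/(3211 + 0) = 2955/3211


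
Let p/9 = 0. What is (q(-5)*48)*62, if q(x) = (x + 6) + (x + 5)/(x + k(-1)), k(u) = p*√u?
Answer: 2976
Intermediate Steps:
p = 0 (p = 9*0 = 0)
k(u) = 0 (k(u) = 0*√u = 0)
q(x) = 6 + x + (5 + x)/x (q(x) = (x + 6) + (x + 5)/(x + 0) = (6 + x) + (5 + x)/x = 6 + x + (5 + x)/x)
(q(-5)*48)*62 = ((7 - 5 + 5/(-5))*48)*62 = ((7 - 5 + 5*(-⅕))*48)*62 = ((7 - 5 - 1)*48)*62 = (1*48)*62 = 48*62 = 2976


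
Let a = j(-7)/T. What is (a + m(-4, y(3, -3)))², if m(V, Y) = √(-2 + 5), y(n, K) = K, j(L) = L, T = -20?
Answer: 1249/400 + 7*√3/10 ≈ 4.3349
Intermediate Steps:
m(V, Y) = √3
a = 7/20 (a = -7/(-20) = -7*(-1/20) = 7/20 ≈ 0.35000)
(a + m(-4, y(3, -3)))² = (7/20 + √3)²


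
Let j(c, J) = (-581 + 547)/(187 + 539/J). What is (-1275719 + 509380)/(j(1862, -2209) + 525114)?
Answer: -158074278208/108316277455 ≈ -1.4594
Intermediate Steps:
j(c, J) = -34/(187 + 539/J)
(-1275719 + 509380)/(j(1862, -2209) + 525114) = (-1275719 + 509380)/(-34*(-2209)/(539 + 187*(-2209)) + 525114) = -766339/(-34*(-2209)/(539 - 413083) + 525114) = -766339/(-34*(-2209)/(-412544) + 525114) = -766339/(-34*(-2209)*(-1/412544) + 525114) = -766339/(-37553/206272 + 525114) = -766339/108316277455/206272 = -766339*206272/108316277455 = -158074278208/108316277455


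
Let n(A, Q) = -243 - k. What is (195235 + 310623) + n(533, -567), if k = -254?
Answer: 505869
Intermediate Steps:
n(A, Q) = 11 (n(A, Q) = -243 - 1*(-254) = -243 + 254 = 11)
(195235 + 310623) + n(533, -567) = (195235 + 310623) + 11 = 505858 + 11 = 505869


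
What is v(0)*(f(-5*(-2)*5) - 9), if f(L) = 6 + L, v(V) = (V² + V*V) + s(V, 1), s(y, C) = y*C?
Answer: 0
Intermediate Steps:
s(y, C) = C*y
v(V) = V + 2*V² (v(V) = (V² + V*V) + 1*V = (V² + V²) + V = 2*V² + V = V + 2*V²)
v(0)*(f(-5*(-2)*5) - 9) = (0*(1 + 2*0))*((6 - 5*(-2)*5) - 9) = (0*(1 + 0))*((6 + 10*5) - 9) = (0*1)*((6 + 50) - 9) = 0*(56 - 9) = 0*47 = 0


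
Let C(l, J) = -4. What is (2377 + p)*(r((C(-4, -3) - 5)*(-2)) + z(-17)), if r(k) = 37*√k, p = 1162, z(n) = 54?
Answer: 191106 + 392829*√2 ≈ 7.4665e+5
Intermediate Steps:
(2377 + p)*(r((C(-4, -3) - 5)*(-2)) + z(-17)) = (2377 + 1162)*(37*√((-4 - 5)*(-2)) + 54) = 3539*(37*√(-9*(-2)) + 54) = 3539*(37*√18 + 54) = 3539*(37*(3*√2) + 54) = 3539*(111*√2 + 54) = 3539*(54 + 111*√2) = 191106 + 392829*√2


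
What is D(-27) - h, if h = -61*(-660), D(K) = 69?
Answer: -40191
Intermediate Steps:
h = 40260
D(-27) - h = 69 - 1*40260 = 69 - 40260 = -40191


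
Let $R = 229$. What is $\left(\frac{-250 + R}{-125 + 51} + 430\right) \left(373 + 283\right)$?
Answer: $\frac{10443848}{37} \approx 2.8227 \cdot 10^{5}$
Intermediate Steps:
$\left(\frac{-250 + R}{-125 + 51} + 430\right) \left(373 + 283\right) = \left(\frac{-250 + 229}{-125 + 51} + 430\right) \left(373 + 283\right) = \left(- \frac{21}{-74} + 430\right) 656 = \left(\left(-21\right) \left(- \frac{1}{74}\right) + 430\right) 656 = \left(\frac{21}{74} + 430\right) 656 = \frac{31841}{74} \cdot 656 = \frac{10443848}{37}$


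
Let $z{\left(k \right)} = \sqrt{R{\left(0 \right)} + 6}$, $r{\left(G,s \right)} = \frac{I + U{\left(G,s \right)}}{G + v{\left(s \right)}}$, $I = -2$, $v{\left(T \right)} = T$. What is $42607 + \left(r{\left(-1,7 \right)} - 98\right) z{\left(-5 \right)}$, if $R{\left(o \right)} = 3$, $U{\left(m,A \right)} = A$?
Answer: $\frac{84631}{2} \approx 42316.0$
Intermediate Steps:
$r{\left(G,s \right)} = \frac{-2 + s}{G + s}$
$z{\left(k \right)} = 3$ ($z{\left(k \right)} = \sqrt{3 + 6} = \sqrt{9} = 3$)
$42607 + \left(r{\left(-1,7 \right)} - 98\right) z{\left(-5 \right)} = 42607 + \left(\frac{-2 + 7}{-1 + 7} - 98\right) 3 = 42607 + \left(\frac{1}{6} \cdot 5 - 98\right) 3 = 42607 + \left(\frac{5}{6} - 98\right) 3 = 42607 - \frac{583}{2} = \frac{84631}{2}$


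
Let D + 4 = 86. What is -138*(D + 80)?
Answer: -22356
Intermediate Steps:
D = 82 (D = -4 + 86 = 82)
-138*(D + 80) = -138*(82 + 80) = -138*162 = -22356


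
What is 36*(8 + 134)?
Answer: 5112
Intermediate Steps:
36*(8 + 134) = 36*142 = 5112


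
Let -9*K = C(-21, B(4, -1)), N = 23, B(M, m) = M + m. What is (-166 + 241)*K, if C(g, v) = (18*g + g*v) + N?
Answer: 10450/3 ≈ 3483.3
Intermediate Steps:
C(g, v) = 23 + 18*g + g*v (C(g, v) = (18*g + g*v) + 23 = 23 + 18*g + g*v)
K = 418/9 (K = -(23 + 18*(-21) - 21*(4 - 1))/9 = -(23 - 378 - 21*3)/9 = -(23 - 378 - 63)/9 = -⅑*(-418) = 418/9 ≈ 46.444)
(-166 + 241)*K = (-166 + 241)*(418/9) = 75*(418/9) = 10450/3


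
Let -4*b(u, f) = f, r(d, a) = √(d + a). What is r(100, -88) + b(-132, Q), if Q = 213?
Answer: -213/4 + 2*√3 ≈ -49.786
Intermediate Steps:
r(d, a) = √(a + d)
b(u, f) = -f/4
r(100, -88) + b(-132, Q) = √(-88 + 100) - ¼*213 = √12 - 213/4 = 2*√3 - 213/4 = -213/4 + 2*√3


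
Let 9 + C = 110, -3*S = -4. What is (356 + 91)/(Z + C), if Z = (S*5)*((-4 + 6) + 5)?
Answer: 1341/443 ≈ 3.0271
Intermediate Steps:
S = 4/3 (S = -⅓*(-4) = 4/3 ≈ 1.3333)
C = 101 (C = -9 + 110 = 101)
Z = 140/3 (Z = ((4/3)*5)*((-4 + 6) + 5) = 20*(2 + 5)/3 = (20/3)*7 = 140/3 ≈ 46.667)
(356 + 91)/(Z + C) = (356 + 91)/(140/3 + 101) = 447/(443/3) = 447*(3/443) = 1341/443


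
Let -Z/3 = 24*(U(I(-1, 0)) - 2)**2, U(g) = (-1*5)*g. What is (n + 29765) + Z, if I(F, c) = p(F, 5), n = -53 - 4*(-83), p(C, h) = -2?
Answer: 25436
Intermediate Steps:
n = 279 (n = -53 + 332 = 279)
I(F, c) = -2
U(g) = -5*g
Z = -4608 (Z = -72*(-5*(-2) - 2)**2 = -72*(10 - 2)**2 = -72*8**2 = -72*64 = -3*1536 = -4608)
(n + 29765) + Z = (279 + 29765) - 4608 = 30044 - 4608 = 25436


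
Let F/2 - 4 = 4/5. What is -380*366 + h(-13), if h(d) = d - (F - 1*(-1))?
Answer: -695518/5 ≈ -1.3910e+5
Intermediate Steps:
F = 48/5 (F = 8 + 2*(4/5) = 8 + 2*(4*(⅕)) = 8 + 2*(⅘) = 8 + 8/5 = 48/5 ≈ 9.6000)
h(d) = -53/5 + d (h(d) = d - (48/5 - 1*(-1)) = d - (48/5 + 1) = d - 1*53/5 = d - 53/5 = -53/5 + d)
-380*366 + h(-13) = -380*366 + (-53/5 - 13) = -139080 - 118/5 = -695518/5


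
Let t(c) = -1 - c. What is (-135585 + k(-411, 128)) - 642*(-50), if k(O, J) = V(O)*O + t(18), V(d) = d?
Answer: 65417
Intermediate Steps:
k(O, J) = -19 + O² (k(O, J) = O*O + (-1 - 1*18) = O² + (-1 - 18) = O² - 19 = -19 + O²)
(-135585 + k(-411, 128)) - 642*(-50) = (-135585 + (-19 + (-411)²)) - 642*(-50) = (-135585 + (-19 + 168921)) + 32100 = (-135585 + 168902) + 32100 = 33317 + 32100 = 65417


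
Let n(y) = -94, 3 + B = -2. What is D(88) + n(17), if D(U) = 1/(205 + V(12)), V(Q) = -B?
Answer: -19739/210 ≈ -93.995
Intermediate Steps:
B = -5 (B = -3 - 2 = -5)
V(Q) = 5 (V(Q) = -1*(-5) = 5)
D(U) = 1/210 (D(U) = 1/(205 + 5) = 1/210)
D(88) + n(17) = 1/210 - 94 = -19739/210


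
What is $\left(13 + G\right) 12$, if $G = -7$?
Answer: $72$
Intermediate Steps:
$\left(13 + G\right) 12 = \left(13 - 7\right) 12 = 6 \cdot 12 = 72$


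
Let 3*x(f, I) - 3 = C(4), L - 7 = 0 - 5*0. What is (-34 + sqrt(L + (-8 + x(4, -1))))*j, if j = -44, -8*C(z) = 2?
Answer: 1496 - 22*I*sqrt(3)/3 ≈ 1496.0 - 12.702*I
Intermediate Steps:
L = 7 (L = 7 + (0 - 5*0) = 7 + (0 + 0) = 7 + 0 = 7)
C(z) = -1/4 (C(z) = -1/8*2 = -1/4)
x(f, I) = 11/12 (x(f, I) = 1 + (1/3)*(-1/4) = 1 - 1/12 = 11/12)
(-34 + sqrt(L + (-8 + x(4, -1))))*j = (-34 + sqrt(7 + (-8 + 11/12)))*(-44) = (-34 + sqrt(7 - 85/12))*(-44) = (-34 + sqrt(-1/12))*(-44) = (-34 + I*sqrt(3)/6)*(-44) = 1496 - 22*I*sqrt(3)/3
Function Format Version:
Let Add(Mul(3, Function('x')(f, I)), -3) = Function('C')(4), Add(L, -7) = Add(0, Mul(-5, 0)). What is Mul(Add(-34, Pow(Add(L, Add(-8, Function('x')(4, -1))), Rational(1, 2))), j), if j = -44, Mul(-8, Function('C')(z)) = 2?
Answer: Add(1496, Mul(Rational(-22, 3), I, Pow(3, Rational(1, 2)))) ≈ Add(1496.0, Mul(-12.702, I))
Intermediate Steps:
L = 7 (L = Add(7, Add(0, Mul(-5, 0))) = Add(7, Add(0, 0)) = Add(7, 0) = 7)
Function('C')(z) = Rational(-1, 4) (Function('C')(z) = Mul(Rational(-1, 8), 2) = Rational(-1, 4))
Function('x')(f, I) = Rational(11, 12) (Function('x')(f, I) = Add(1, Mul(Rational(1, 3), Rational(-1, 4))) = Add(1, Rational(-1, 12)) = Rational(11, 12))
Mul(Add(-34, Pow(Add(L, Add(-8, Function('x')(4, -1))), Rational(1, 2))), j) = Mul(Add(-34, Pow(Add(7, Add(-8, Rational(11, 12))), Rational(1, 2))), -44) = Mul(Add(-34, Pow(Add(7, Rational(-85, 12)), Rational(1, 2))), -44) = Mul(Add(-34, Pow(Rational(-1, 12), Rational(1, 2))), -44) = Mul(Add(-34, Mul(Rational(1, 6), I, Pow(3, Rational(1, 2)))), -44) = Add(1496, Mul(Rational(-22, 3), I, Pow(3, Rational(1, 2))))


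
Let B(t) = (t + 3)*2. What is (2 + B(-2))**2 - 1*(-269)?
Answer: 285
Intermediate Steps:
B(t) = 6 + 2*t (B(t) = (3 + t)*2 = 6 + 2*t)
(2 + B(-2))**2 - 1*(-269) = (2 + (6 + 2*(-2)))**2 - 1*(-269) = (2 + (6 - 4))**2 + 269 = (2 + 2)**2 + 269 = 4**2 + 269 = 16 + 269 = 285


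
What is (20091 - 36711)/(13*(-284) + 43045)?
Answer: -16620/39353 ≈ -0.42233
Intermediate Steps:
(20091 - 36711)/(13*(-284) + 43045) = -16620/(-3692 + 43045) = -16620/39353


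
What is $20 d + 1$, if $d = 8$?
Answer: $161$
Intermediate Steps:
$20 d + 1 = 20 \cdot 8 + 1 = 160 + 1 = 161$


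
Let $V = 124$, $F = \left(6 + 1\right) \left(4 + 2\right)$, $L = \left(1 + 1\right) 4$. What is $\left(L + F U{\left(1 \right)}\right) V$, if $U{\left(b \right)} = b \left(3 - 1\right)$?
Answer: $11408$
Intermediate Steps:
$U{\left(b \right)} = 2 b$ ($U{\left(b \right)} = b 2 = 2 b$)
$L = 8$ ($L = 2 \cdot 4 = 8$)
$F = 42$ ($F = 7 \cdot 6 = 42$)
$\left(L + F U{\left(1 \right)}\right) V = \left(8 + 42 \cdot 2 \cdot 1\right) 124 = \left(8 + 42 \cdot 2\right) 124 = \left(8 + 84\right) 124 = 92 \cdot 124 = 11408$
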